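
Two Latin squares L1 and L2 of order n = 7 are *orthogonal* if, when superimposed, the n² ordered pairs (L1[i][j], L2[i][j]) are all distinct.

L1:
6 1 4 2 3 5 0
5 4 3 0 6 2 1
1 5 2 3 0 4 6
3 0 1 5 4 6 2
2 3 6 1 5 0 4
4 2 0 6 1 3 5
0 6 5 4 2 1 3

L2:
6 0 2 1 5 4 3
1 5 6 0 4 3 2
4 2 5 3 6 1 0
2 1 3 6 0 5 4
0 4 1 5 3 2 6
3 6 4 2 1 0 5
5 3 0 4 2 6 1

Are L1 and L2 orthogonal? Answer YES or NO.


Form the n² = 49 superimposed pairs (L1[i][j], L2[i][j]), row by row (rows and columns indexed from 0):
row 0: (6,6) (1,0) (4,2) (2,1) (3,5) (5,4) (0,3)
row 1: (5,1) (4,5) (3,6) (0,0) (6,4) (2,3) (1,2)
row 2: (1,4) (5,2) (2,5) (3,3) (0,6) (4,1) (6,0)
row 3: (3,2) (0,1) (1,3) (5,6) (4,0) (6,5) (2,4)
row 4: (2,0) (3,4) (6,1) (1,5) (5,3) (0,2) (4,6)
row 5: (4,3) (2,6) (0,4) (6,2) (1,1) (3,0) (5,5)
row 6: (0,5) (6,3) (5,0) (4,4) (2,2) (1,6) (3,1)
Orthogonality requires all 49 pairs distinct.
Check by first coordinate: for each symbol s of L1, list the L2 entries in the n cells where L1 = s; they must all differ.
  L1 = 0: L2 entries (in reading order) 3, 0, 6, 1, 2, 4, 5 — all 7 distinct ✓
  L1 = 1: L2 entries (in reading order) 0, 2, 4, 3, 5, 1, 6 — all 7 distinct ✓
  L1 = 2: L2 entries (in reading order) 1, 3, 5, 4, 0, 6, 2 — all 7 distinct ✓
  L1 = 3: L2 entries (in reading order) 5, 6, 3, 2, 4, 0, 1 — all 7 distinct ✓
  L1 = 4: L2 entries (in reading order) 2, 5, 1, 0, 6, 3, 4 — all 7 distinct ✓
  L1 = 5: L2 entries (in reading order) 4, 1, 2, 6, 3, 5, 0 — all 7 distinct ✓
  L1 = 6: L2 entries (in reading order) 6, 4, 0, 5, 1, 2, 3 — all 7 distinct ✓
Every symbol of L1 meets every symbol of L2 exactly once, so all 49 pairs are distinct (49 of 49).
Conclusion: YES.

YES


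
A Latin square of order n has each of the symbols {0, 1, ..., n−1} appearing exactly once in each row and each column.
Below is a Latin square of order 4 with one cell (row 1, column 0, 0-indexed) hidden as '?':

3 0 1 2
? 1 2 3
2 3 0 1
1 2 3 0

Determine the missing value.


Row 1 contains symbols [1, 2, 3] — missing [0].
Column 0 contains symbols [1, 2, 3] — missing [0].
The missing symbol must appear in both missing sets; intersection = [0].
Therefore the hidden value is 0.

Missing value = 0.


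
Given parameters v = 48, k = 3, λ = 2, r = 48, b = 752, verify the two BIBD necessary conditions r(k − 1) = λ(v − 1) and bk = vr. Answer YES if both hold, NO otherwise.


Condition (i): r(k − 1) = 48·2 = 96; λ(v − 1) = 2·47 = 94. Match? NO.
Condition (ii): bk = 752·3 = 2256; vr = 48·48 = 2304. Match? NO.
Both conditions hold? NO.

NO


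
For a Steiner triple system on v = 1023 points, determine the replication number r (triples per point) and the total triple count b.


An STS(v) is a 2-(v, 3, 1) BIBD: block size k = 3, λ = 1.
Replication: r(k − 1) = λ(v − 1) ⇒ r·2 = 1023 − 1 = 1022 ⇒ r = 511.
Block count: bk = vr ⇒ b·3 = 1023·511 = 522753 ⇒ b = 174251.
(Check via b = v(v − 1)/6 = 1023·1022/6 = 1045506/6 = 174251.)

r = 511, b = 174251.


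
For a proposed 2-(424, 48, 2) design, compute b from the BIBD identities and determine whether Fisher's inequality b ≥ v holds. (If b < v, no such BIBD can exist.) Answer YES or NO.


r = λ(v − 1)/(k − 1) = 2·423/47 = 18.
b = vr/k = 424·18/48 = 159.
Fisher's inequality: b ≥ v ⇔ 159 ≥ 424? NO.

NO


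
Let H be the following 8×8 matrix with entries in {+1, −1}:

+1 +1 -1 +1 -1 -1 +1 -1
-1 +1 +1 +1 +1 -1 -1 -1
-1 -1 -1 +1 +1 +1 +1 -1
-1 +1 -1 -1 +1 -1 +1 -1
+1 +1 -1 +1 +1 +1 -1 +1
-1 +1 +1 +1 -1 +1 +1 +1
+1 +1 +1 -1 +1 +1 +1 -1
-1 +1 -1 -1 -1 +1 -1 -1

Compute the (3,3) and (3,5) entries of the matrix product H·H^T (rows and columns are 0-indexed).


Row 3 of H: [-1, 1, -1, -1, 1, -1, 1, -1].
Row 5 of H: [-1, 1, 1, 1, -1, 1, 1, 1].
(H·H^T)[3][3] = Σ_j H[3][j]·H[3][j] = (-1)² + (1)² + (-1)² + (-1)² + (1)² + (-1)² + (1)² + (-1)² = 1 + 1 + 1 + 1 + 1 + 1 + 1 + 1 = 8.
(H·H^T)[3][5] = Σ_j H[3][j]·H[5][j] = (-1)·(-1) + (1)·(1) + (-1)·(1) + (-1)·(1) + (1)·(-1) + (-1)·(1) + (1)·(1) + (-1)·(1) = 1 + 1 + -1 + -1 + -1 + -1 + 1 + -1 = -2.
Rows 3 and 5 are not orthogonal (dot product = -2 ≠ 0), so H is not a Hadamard matrix.

(3,3) entry = 8; (3,5) entry = -2.


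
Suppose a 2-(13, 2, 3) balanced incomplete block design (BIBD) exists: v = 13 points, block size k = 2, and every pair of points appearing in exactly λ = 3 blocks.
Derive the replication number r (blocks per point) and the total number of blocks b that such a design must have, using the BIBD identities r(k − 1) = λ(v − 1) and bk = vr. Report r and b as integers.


Any 2-(v, k, λ) BIBD satisfies two necessary conditions:
  (i)  Each point sits in r blocks, and counting incidences through any fixed point gives r(k − 1) = λ(v − 1), so r = λ(v − 1)/(k − 1).
  (ii) Total incidences bk = vr, so b = vr/k.
Step 1: r = λ(v − 1)/(k − 1) = 3·(13 − 1)/(2 − 1) = 3·12/1 = 36/1 = 36.
Step 2: b = vr/k = 13·36/2 = 468/2 = 234.
Check integrality: r = 36 ∈ Z ✓, b = 234 ∈ Z ✓.
(These identities are necessary conditions: they determine r and b for any design with these parameters, but do not by themselves prove that one exists.)

r = 36, b = 234.


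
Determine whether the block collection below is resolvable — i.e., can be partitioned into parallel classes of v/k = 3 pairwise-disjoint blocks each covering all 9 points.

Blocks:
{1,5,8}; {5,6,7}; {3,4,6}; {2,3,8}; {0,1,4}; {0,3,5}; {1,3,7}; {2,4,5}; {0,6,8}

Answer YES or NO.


v = 9, block size k = 3, number of blocks = 9.
For resolvability, blocks must partition into parallel classes of size v/k = 3.
Total blocks must therefore be a multiple of 3: 9 = 3·3 + 0 ⇒ divisible ✓.
Consider block {1,5,8}. The only other block(s) in the collection disjoint from it are {3,4,6} — just 1 block(s). Any parallel class containing {1,5,8} would need 2 other blocks each disjoint from it, so no parallel class of size 3 can contain {1,5,8}.
Since every block must belong to some parallel class in a resolution, the collection cannot be partitioned into parallel classes.
Resolvable? NO.

NO


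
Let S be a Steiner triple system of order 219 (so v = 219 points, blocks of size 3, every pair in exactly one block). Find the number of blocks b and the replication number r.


An STS(v) is a 2-(v, 3, 1) BIBD: block size k = 3, λ = 1.
Replication: r(k − 1) = λ(v − 1) ⇒ r·2 = 219 − 1 = 218 ⇒ r = 109.
Block count: b = v(v − 1)/6 = 219·218/6 = 47742/6 = 7957.

r = 109, b = 7957.


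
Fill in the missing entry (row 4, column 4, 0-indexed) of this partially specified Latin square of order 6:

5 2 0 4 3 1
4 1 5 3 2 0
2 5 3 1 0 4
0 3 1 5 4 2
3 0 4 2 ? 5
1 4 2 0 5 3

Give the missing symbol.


Row 4 contains symbols [0, 2, 3, 4, 5] — missing [1].
Column 4 contains symbols [0, 2, 3, 4, 5] — missing [1].
The missing symbol must appear in both missing sets; intersection = [1].
Therefore the hidden value is 1.

Missing value = 1.


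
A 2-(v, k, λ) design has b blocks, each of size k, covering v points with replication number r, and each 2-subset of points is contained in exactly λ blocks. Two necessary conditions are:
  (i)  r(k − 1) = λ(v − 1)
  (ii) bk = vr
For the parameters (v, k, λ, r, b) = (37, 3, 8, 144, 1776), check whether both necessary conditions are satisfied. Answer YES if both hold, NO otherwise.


Condition (i): r(k − 1) = 144·2 = 288; λ(v − 1) = 8·36 = 288. Match? YES.
Condition (ii): bk = 1776·3 = 5328; vr = 37·144 = 5328. Match? YES.
Both conditions hold? YES.

YES


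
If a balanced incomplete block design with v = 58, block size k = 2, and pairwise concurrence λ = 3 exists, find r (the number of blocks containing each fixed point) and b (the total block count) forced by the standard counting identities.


Any 2-(v, k, λ) BIBD satisfies two necessary conditions:
  (i)  Each point sits in r blocks, and counting incidences through any fixed point gives r(k − 1) = λ(v − 1), so r = λ(v − 1)/(k − 1).
  (ii) Total incidences bk = vr, so b = vr/k.
Step 1: r = λ(v − 1)/(k − 1) = 3·(58 − 1)/(2 − 1) = 3·57/1 = 171/1 = 171.
Step 2: b = vr/k = 58·171/2 = 9918/2 = 4959.
Check integrality: r = 171 ∈ Z ✓, b = 4959 ∈ Z ✓.
(These identities are necessary conditions: they determine r and b for any design with these parameters, but do not by themselves prove that one exists.)

r = 171, b = 4959.


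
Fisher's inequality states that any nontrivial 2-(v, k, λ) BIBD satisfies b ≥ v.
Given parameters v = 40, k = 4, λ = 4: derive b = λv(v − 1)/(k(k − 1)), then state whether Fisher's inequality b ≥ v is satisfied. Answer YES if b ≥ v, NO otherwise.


b = λv(v − 1)/(k(k − 1)) = 4·40·39/(4·3) = 6240/12 = 520.
Compare with v = 40: b ≥ v, so Fisher's inequality holds.

YES


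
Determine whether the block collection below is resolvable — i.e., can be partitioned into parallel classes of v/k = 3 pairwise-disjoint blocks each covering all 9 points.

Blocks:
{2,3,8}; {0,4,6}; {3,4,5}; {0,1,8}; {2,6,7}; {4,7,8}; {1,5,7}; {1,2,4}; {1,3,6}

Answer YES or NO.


v = 9, block size k = 3, number of blocks = 9.
For resolvability, blocks must partition into parallel classes of size v/k = 3.
Total blocks must therefore be a multiple of 3: 9 = 3·3 + 0 ⇒ divisible ✓.
Consider block {4,7,8}. The only other block(s) in the collection disjoint from it are {1,3,6} — just 1 block(s). Any parallel class containing {4,7,8} would need 2 other blocks each disjoint from it, so no parallel class of size 3 can contain {4,7,8}.
Since every block must belong to some parallel class in a resolution, the collection cannot be partitioned into parallel classes.
Resolvable? NO.

NO


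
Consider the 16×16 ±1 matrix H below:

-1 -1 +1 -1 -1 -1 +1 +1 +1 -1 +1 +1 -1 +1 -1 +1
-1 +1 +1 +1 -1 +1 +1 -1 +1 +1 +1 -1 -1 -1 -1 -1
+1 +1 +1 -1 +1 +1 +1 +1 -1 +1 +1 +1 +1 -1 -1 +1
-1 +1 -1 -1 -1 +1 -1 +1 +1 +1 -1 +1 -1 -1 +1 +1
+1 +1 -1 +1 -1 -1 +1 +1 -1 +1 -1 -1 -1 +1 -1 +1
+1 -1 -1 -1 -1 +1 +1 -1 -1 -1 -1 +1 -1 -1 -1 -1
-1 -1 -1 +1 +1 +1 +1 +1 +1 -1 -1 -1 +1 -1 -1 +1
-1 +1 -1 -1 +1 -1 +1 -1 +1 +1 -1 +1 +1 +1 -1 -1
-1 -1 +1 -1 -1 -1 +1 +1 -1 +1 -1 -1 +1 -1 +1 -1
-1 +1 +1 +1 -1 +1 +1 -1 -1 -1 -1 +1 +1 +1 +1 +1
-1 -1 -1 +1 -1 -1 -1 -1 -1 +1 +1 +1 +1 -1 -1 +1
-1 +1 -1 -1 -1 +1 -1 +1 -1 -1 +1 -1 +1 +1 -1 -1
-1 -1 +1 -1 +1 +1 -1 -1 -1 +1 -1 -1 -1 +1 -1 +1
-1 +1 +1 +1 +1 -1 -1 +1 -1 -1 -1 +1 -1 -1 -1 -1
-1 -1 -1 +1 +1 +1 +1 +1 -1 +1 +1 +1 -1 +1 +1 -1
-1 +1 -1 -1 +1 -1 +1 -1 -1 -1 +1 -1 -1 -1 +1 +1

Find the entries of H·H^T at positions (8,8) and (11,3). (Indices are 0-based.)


Row 3 of H: [-1, 1, -1, -1, -1, 1, -1, 1, 1, 1, -1, 1, -1, -1, 1, 1].
Row 8 of H: [-1, -1, 1, -1, -1, -1, 1, 1, -1, 1, -1, -1, 1, -1, 1, -1].
Row 11 of H: [-1, 1, -1, -1, -1, 1, -1, 1, -1, -1, 1, -1, 1, 1, -1, -1].
(H·H^T)[8][8] = Σ_j H[8][j]·H[8][j] = (-1)² + (-1)² + (1)² + (-1)² + (-1)² + (-1)² + (1)² + (1)² + (-1)² + (1)² + (-1)² + (-1)² + (1)² + (-1)² + (1)² + (-1)² = 1 + 1 + 1 + 1 + 1 + 1 + 1 + 1 + 1 + 1 + 1 + 1 + 1 + 1 + 1 + 1 = 16.
(H·H^T)[11][3] = Σ_j H[11][j]·H[3][j] = (-1)·(-1) + (1)·(1) + (-1)·(-1) + (-1)·(-1) + (-1)·(-1) + (1)·(1) + (-1)·(-1) + (1)·(1) + (-1)·(1) + (-1)·(1) + (1)·(-1) + (-1)·(1) + (1)·(-1) + (1)·(-1) + (-1)·(1) + (-1)·(1) = 1 + 1 + 1 + 1 + 1 + 1 + 1 + 1 + -1 + -1 + -1 + -1 + -1 + -1 + -1 + -1 = 0.
So rows 11 and 3 are orthogonal; the diagonal entry equals n = 16.

(8,8) entry = 16; (11,3) entry = 0.


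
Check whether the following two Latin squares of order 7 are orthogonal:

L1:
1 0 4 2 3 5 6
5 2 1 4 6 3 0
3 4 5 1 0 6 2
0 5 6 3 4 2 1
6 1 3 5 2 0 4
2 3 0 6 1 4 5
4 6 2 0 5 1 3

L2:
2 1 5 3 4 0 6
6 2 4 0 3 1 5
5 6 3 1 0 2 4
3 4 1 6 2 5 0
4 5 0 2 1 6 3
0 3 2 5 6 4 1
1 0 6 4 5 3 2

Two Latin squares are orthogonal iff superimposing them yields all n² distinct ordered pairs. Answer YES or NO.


Form the n² = 49 superimposed pairs (L1[i][j], L2[i][j]), row by row (rows and columns indexed from 0):
row 0: (1,2) (0,1) (4,5) (2,3) (3,4) (5,0) (6,6)
row 1: (5,6) (2,2) (1,4) (4,0) (6,3) (3,1) (0,5)
row 2: (3,5) (4,6) (5,3) (1,1) (0,0) (6,2) (2,4)
row 3: (0,3) (5,4) (6,1) (3,6) (4,2) (2,5) (1,0)
row 4: (6,4) (1,5) (3,0) (5,2) (2,1) (0,6) (4,3)
row 5: (2,0) (3,3) (0,2) (6,5) (1,6) (4,4) (5,1)
row 6: (4,1) (6,0) (2,6) (0,4) (5,5) (1,3) (3,2)
Orthogonality requires all 49 pairs distinct.
Check by first coordinate: for each symbol s of L1, list the L2 entries in the n cells where L1 = s; they must all differ.
  L1 = 0: L2 entries (in reading order) 1, 5, 0, 3, 6, 2, 4 — all 7 distinct ✓
  L1 = 1: L2 entries (in reading order) 2, 4, 1, 0, 5, 6, 3 — all 7 distinct ✓
  L1 = 2: L2 entries (in reading order) 3, 2, 4, 5, 1, 0, 6 — all 7 distinct ✓
  L1 = 3: L2 entries (in reading order) 4, 1, 5, 6, 0, 3, 2 — all 7 distinct ✓
  L1 = 4: L2 entries (in reading order) 5, 0, 6, 2, 3, 4, 1 — all 7 distinct ✓
  L1 = 5: L2 entries (in reading order) 0, 6, 3, 4, 2, 1, 5 — all 7 distinct ✓
  L1 = 6: L2 entries (in reading order) 6, 3, 2, 1, 4, 5, 0 — all 7 distinct ✓
Every symbol of L1 meets every symbol of L2 exactly once, so all 49 pairs are distinct (49 of 49).
Conclusion: YES.

YES


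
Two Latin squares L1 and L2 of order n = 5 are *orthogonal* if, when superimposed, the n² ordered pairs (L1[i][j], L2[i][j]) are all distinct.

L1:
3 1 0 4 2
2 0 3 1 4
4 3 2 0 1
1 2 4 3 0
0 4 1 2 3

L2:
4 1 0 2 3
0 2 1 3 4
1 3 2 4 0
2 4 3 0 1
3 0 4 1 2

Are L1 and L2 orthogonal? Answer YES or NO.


Form the n² = 25 superimposed pairs (L1[i][j], L2[i][j]), row by row (rows and columns indexed from 0):
row 0: (3,4) (1,1) (0,0) (4,2) (2,3)
row 1: (2,0) (0,2) (3,1) (1,3) (4,4)
row 2: (4,1) (3,3) (2,2) (0,4) (1,0)
row 3: (1,2) (2,4) (4,3) (3,0) (0,1)
row 4: (0,3) (4,0) (1,4) (2,1) (3,2)
Orthogonality requires all 25 pairs distinct.
Check by first coordinate: for each symbol s of L1, list the L2 entries in the n cells where L1 = s; they must all differ.
  L1 = 0: L2 entries (in reading order) 0, 2, 4, 1, 3 — all 5 distinct ✓
  L1 = 1: L2 entries (in reading order) 1, 3, 0, 2, 4 — all 5 distinct ✓
  L1 = 2: L2 entries (in reading order) 3, 0, 2, 4, 1 — all 5 distinct ✓
  L1 = 3: L2 entries (in reading order) 4, 1, 3, 0, 2 — all 5 distinct ✓
  L1 = 4: L2 entries (in reading order) 2, 4, 1, 3, 0 — all 5 distinct ✓
Every symbol of L1 meets every symbol of L2 exactly once, so all 25 pairs are distinct (25 of 25).
Conclusion: YES.

YES


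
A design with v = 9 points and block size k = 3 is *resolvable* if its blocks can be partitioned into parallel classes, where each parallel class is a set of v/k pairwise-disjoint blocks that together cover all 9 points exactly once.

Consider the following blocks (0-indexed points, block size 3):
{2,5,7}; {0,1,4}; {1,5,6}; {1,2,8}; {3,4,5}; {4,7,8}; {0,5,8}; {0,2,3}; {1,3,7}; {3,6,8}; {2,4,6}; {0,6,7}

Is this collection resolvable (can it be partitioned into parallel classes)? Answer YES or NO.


v = 9, block size k = 3, number of blocks = 12.
For resolvability, blocks must partition into parallel classes of size v/k = 3.
Total blocks must therefore be a multiple of 3: 12 = 3·4 + 0 ⇒ divisible ✓.
Greedy packing gives 4 candidate class(es). Each should be a full parallel class (size 3, covers all 9 points).
  Class 1 (3 blocks): {2,5,7}; {0,1,4}; {3,6,8}. Points covered: [0, 1, 2, 3, 4, 5, 6, 7, 8].
  Class 2 (3 blocks): {1,5,6}; {4,7,8}; {0,2,3}. Points covered: [0, 1, 2, 3, 4, 5, 6, 7, 8].
  Class 3 (3 blocks): {1,2,8}; {3,4,5}; {0,6,7}. Points covered: [0, 1, 2, 3, 4, 5, 6, 7, 8].
  Class 4 (3 blocks): {0,5,8}; {1,3,7}; {2,4,6}. Points covered: [0, 1, 2, 3, 4, 5, 6, 7, 8].
All classes full (size 3)? YES. All classes cover every point? YES.
Resolvable? YES.

YES


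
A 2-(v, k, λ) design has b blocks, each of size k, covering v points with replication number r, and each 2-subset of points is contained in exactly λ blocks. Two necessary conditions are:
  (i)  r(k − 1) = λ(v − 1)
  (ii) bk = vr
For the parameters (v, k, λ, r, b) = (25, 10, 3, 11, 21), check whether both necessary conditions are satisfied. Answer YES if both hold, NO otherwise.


Condition (i): r(k − 1) = 11·9 = 99; λ(v − 1) = 3·24 = 72. Match? NO.
Condition (ii): bk = 21·10 = 210; vr = 25·11 = 275. Match? NO.
Both conditions hold? NO.

NO


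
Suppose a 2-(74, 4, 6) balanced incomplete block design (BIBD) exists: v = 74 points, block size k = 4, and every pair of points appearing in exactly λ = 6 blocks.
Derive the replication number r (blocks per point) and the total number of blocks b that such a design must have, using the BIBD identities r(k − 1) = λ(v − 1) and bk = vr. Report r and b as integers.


Any 2-(v, k, λ) BIBD satisfies two necessary conditions:
  (i)  Each point sits in r blocks, and counting incidences through any fixed point gives r(k − 1) = λ(v − 1), so r = λ(v − 1)/(k − 1).
  (ii) Total incidences bk = vr, so b = vr/k.
Step 1: r = λ(v − 1)/(k − 1) = 6·(74 − 1)/(4 − 1) = 6·73/3 = 438/3 = 146.
Step 2: b = vr/k = 74·146/4 = 10804/4 = 2701.
Check integrality: r = 146 ∈ Z ✓, b = 2701 ∈ Z ✓.
(These identities are necessary conditions: they determine r and b for any design with these parameters, but do not by themselves prove that one exists.)

r = 146, b = 2701.


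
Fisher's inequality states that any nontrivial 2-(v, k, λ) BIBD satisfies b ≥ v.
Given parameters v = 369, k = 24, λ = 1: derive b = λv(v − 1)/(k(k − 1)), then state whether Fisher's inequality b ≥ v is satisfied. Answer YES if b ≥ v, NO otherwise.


b = λv(v − 1)/(k(k − 1)) = 1·369·368/(24·23) = 135792/552 = 246.
Compare with v = 369: b < v, so Fisher's inequality fails.

NO


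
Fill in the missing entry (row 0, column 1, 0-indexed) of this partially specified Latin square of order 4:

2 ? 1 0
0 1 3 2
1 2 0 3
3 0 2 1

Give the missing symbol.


Row 0 contains symbols [0, 1, 2] — missing [3].
Column 1 contains symbols [0, 1, 2] — missing [3].
The missing symbol must appear in both missing sets; intersection = [3].
Therefore the hidden value is 3.

Missing value = 3.


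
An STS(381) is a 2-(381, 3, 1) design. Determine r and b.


An STS(v) is a 2-(v, 3, 1) BIBD: block size k = 3, λ = 1.
Replication: r(k − 1) = λ(v − 1) ⇒ r·2 = 381 − 1 = 380 ⇒ r = 190.
Block count: bk = vr ⇒ b·3 = 381·190 = 72390 ⇒ b = 24130.

r = 190, b = 24130.


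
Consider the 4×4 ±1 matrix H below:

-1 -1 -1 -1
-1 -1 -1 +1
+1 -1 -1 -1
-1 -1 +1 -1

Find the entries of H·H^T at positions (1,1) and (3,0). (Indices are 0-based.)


Row 0 of H: [-1, -1, -1, -1].
Row 1 of H: [-1, -1, -1, 1].
Row 3 of H: [-1, -1, 1, -1].
(H·H^T)[1][1] = Σ_j H[1][j]·H[1][j] = (-1)² + (-1)² + (-1)² + (1)² = 1 + 1 + 1 + 1 = 4.
(H·H^T)[3][0] = Σ_j H[3][j]·H[0][j] = (-1)·(-1) + (-1)·(-1) + (1)·(-1) + (-1)·(-1) = 1 + 1 + -1 + 1 = 2.
Rows 3 and 0 are not orthogonal (dot product = 2 ≠ 0), so H is not a Hadamard matrix.

(1,1) entry = 4; (3,0) entry = 2.


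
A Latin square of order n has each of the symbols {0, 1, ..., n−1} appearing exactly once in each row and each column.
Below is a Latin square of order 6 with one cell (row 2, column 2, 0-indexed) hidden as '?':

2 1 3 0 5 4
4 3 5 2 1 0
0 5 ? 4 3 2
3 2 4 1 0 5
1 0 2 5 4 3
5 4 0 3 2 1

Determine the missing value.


Row 2 contains symbols [0, 2, 3, 4, 5] — missing [1].
Column 2 contains symbols [0, 2, 3, 4, 5] — missing [1].
The missing symbol must appear in both missing sets; intersection = [1].
Therefore the hidden value is 1.

Missing value = 1.


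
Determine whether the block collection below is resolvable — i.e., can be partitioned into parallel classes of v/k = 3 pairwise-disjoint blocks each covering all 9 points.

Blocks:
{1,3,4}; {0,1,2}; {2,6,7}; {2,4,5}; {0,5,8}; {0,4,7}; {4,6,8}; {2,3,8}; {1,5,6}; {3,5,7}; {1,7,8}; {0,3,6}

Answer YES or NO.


v = 9, block size k = 3, number of blocks = 12.
For resolvability, blocks must partition into parallel classes of size v/k = 3.
Total blocks must therefore be a multiple of 3: 12 = 3·4 + 0 ⇒ divisible ✓.
Greedy packing gives 4 candidate class(es). Each should be a full parallel class (size 3, covers all 9 points).
  Class 1 (3 blocks): {1,3,4}; {2,6,7}; {0,5,8}. Points covered: [0, 1, 2, 3, 4, 5, 6, 7, 8].
  Class 2 (3 blocks): {0,1,2}; {4,6,8}; {3,5,7}. Points covered: [0, 1, 2, 3, 4, 5, 6, 7, 8].
  Class 3 (3 blocks): {2,4,5}; {1,7,8}; {0,3,6}. Points covered: [0, 1, 2, 3, 4, 5, 6, 7, 8].
  Class 4 (3 blocks): {0,4,7}; {2,3,8}; {1,5,6}. Points covered: [0, 1, 2, 3, 4, 5, 6, 7, 8].
All classes full (size 3)? YES. All classes cover every point? YES.
Resolvable? YES.

YES


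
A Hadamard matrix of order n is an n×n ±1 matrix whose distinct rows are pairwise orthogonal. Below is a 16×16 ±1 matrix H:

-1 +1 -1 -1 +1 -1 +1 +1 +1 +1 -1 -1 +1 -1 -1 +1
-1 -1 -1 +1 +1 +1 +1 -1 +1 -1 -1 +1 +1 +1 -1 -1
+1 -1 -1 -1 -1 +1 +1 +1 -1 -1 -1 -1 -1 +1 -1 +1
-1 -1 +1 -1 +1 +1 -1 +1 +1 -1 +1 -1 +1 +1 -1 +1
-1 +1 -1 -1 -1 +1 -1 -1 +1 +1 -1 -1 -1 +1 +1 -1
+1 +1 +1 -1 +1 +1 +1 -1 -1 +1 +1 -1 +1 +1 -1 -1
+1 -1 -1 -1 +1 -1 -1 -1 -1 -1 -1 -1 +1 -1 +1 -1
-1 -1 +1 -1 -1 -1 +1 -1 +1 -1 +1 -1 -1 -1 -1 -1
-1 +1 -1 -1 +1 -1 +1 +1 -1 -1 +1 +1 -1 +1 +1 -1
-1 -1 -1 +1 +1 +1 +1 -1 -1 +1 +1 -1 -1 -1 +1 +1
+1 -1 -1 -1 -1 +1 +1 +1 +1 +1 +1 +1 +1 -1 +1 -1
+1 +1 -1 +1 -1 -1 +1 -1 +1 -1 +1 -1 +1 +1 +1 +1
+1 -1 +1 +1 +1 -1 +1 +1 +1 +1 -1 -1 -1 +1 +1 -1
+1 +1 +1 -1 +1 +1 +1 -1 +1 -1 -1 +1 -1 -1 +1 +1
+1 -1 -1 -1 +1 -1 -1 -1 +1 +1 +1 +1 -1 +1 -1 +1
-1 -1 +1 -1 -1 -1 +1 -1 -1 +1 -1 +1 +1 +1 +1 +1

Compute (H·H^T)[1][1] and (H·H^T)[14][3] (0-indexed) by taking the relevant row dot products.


Row 1 of H: [-1, -1, -1, 1, 1, 1, 1, -1, 1, -1, -1, 1, 1, 1, -1, -1].
Row 3 of H: [-1, -1, 1, -1, 1, 1, -1, 1, 1, -1, 1, -1, 1, 1, -1, 1].
Row 14 of H: [1, -1, -1, -1, 1, -1, -1, -1, 1, 1, 1, 1, -1, 1, -1, 1].
(H·H^T)[1][1] = Σ_j H[1][j]·H[1][j] = (-1)² + (-1)² + (-1)² + (1)² + (1)² + (1)² + (1)² + (-1)² + (1)² + (-1)² + (-1)² + (1)² + (1)² + (1)² + (-1)² + (-1)² = 1 + 1 + 1 + 1 + 1 + 1 + 1 + 1 + 1 + 1 + 1 + 1 + 1 + 1 + 1 + 1 = 16.
(H·H^T)[14][3] = Σ_j H[14][j]·H[3][j] = (1)·(-1) + (-1)·(-1) + (-1)·(1) + (-1)·(-1) + (1)·(1) + (-1)·(1) + (-1)·(-1) + (-1)·(1) + (1)·(1) + (1)·(-1) + (1)·(1) + (1)·(-1) + (-1)·(1) + (1)·(1) + (-1)·(-1) + (1)·(1) = -1 + 1 + -1 + 1 + 1 + -1 + 1 + -1 + 1 + -1 + 1 + -1 + -1 + 1 + 1 + 1 = 2.
Rows 14 and 3 are not orthogonal (dot product = 2 ≠ 0), so H is not a Hadamard matrix.

(1,1) entry = 16; (14,3) entry = 2.


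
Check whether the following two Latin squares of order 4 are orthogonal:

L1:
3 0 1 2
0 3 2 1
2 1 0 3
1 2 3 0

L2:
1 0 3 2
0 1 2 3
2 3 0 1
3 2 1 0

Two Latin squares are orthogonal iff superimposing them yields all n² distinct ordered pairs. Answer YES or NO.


Form the n² = 16 superimposed pairs (L1[i][j], L2[i][j]), row by row (rows and columns indexed from 0):
row 0: (3,1) (0,0) (1,3) (2,2)
row 1: (0,0) (3,1) (2,2) (1,3)
row 2: (2,2) (1,3) (0,0) (3,1)
row 3: (1,3) (2,2) (3,1) (0,0)
Orthogonality requires all 16 pairs distinct.
But the pair (0,0) repeats: cell (0,1) has L1 = 0, L2 = 0, and cell (1,0) has L1 = 0, L2 = 0.
A repeated pair means some other pair never occurs (only 4 distinct pairs out of 16), so the squares are not orthogonal.
Conclusion: NO.

NO


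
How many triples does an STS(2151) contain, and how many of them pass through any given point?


An STS(v) is a 2-(v, 3, 1) BIBD: block size k = 3, λ = 1.
Replication: r(k − 1) = λ(v − 1) ⇒ r·2 = 2151 − 1 = 2150 ⇒ r = 1075.
Block count: bk = vr ⇒ b·3 = 2151·1075 = 2312325 ⇒ b = 770775.

r = 1075, b = 770775.


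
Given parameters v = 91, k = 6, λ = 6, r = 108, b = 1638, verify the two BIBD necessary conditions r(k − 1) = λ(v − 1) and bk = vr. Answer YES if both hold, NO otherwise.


Condition (i): r(k − 1) = 108·5 = 540; λ(v − 1) = 6·90 = 540. Match? YES.
Condition (ii): bk = 1638·6 = 9828; vr = 91·108 = 9828. Match? YES.
Both conditions hold? YES.

YES


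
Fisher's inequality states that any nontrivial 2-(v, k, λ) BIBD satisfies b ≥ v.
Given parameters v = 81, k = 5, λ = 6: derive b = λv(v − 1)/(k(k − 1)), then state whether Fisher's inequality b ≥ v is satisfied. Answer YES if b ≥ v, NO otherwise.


r = λ(v − 1)/(k − 1) = 6·80/4 = 120.
b = vr/k = 81·120/5 = 1944.
Fisher's inequality: b ≥ v ⇔ 1944 ≥ 81? YES.

YES


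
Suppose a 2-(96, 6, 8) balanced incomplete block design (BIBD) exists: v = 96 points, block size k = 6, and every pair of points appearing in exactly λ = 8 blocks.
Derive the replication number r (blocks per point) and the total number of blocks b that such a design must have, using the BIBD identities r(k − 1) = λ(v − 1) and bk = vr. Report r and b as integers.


Any 2-(v, k, λ) BIBD satisfies two necessary conditions:
  (i)  Each point sits in r blocks, and counting incidences through any fixed point gives r(k − 1) = λ(v − 1), so r = λ(v − 1)/(k − 1).
  (ii) Total incidences bk = vr, so b = vr/k.
Step 1: r = λ(v − 1)/(k − 1) = 8·(96 − 1)/(6 − 1) = 8·95/5 = 760/5 = 152.
Step 2: b = vr/k = 96·152/6 = 14592/6 = 2432.
Check integrality: r = 152 ∈ Z ✓, b = 2432 ∈ Z ✓.
(These identities are necessary conditions: they determine r and b for any design with these parameters, but do not by themselves prove that one exists.)

r = 152, b = 2432.


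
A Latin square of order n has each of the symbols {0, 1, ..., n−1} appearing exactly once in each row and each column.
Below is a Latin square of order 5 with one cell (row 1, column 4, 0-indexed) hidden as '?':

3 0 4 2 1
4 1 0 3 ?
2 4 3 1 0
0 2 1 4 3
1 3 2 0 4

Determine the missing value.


Row 1 contains symbols [0, 1, 3, 4] — missing [2].
Column 4 contains symbols [0, 1, 3, 4] — missing [2].
The missing symbol must appear in both missing sets; intersection = [2].
Therefore the hidden value is 2.

Missing value = 2.


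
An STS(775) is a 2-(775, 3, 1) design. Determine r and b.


An STS(v) is a 2-(v, 3, 1) BIBD: block size k = 3, λ = 1.
Replication: r(k − 1) = λ(v − 1) ⇒ r·2 = 775 − 1 = 774 ⇒ r = 387.
Block count: b = v(v − 1)/6 = 775·774/6 = 599850/6 = 99975.
(Check via bk = vr: 99975·3 = 299925 = 775·387 = 299925 ✓.)

r = 387, b = 99975.


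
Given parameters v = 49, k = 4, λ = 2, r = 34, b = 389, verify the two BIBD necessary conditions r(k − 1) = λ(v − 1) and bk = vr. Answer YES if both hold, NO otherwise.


Condition (i): r(k − 1) = 34·3 = 102; λ(v − 1) = 2·48 = 96. Match? NO.
Condition (ii): bk = 389·4 = 1556; vr = 49·34 = 1666. Match? NO.
Both conditions hold? NO.

NO


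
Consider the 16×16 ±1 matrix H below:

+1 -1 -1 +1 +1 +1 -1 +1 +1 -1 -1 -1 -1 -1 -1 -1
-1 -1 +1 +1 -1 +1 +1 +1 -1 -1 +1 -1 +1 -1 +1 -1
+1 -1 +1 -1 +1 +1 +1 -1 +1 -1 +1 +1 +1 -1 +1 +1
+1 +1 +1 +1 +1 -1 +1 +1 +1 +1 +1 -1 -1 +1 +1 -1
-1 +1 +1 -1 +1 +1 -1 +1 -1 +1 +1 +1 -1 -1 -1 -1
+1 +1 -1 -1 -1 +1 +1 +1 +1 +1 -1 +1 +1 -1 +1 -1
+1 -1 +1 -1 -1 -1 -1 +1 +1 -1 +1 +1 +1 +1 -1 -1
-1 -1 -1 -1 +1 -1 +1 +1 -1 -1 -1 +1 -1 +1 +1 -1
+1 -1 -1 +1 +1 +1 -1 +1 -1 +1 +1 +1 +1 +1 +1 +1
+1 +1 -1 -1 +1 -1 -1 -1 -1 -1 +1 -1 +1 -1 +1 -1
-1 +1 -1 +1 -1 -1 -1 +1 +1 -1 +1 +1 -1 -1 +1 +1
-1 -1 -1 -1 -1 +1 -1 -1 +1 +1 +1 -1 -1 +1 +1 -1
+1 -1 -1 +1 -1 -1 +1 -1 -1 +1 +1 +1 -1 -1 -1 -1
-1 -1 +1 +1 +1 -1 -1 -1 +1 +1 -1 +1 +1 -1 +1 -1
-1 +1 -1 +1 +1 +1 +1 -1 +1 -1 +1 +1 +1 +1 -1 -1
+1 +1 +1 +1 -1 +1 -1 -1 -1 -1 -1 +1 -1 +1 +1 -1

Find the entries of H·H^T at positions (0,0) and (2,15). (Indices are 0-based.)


Row 0 of H: [1, -1, -1, 1, 1, 1, -1, 1, 1, -1, -1, -1, -1, -1, -1, -1].
Row 2 of H: [1, -1, 1, -1, 1, 1, 1, -1, 1, -1, 1, 1, 1, -1, 1, 1].
Row 15 of H: [1, 1, 1, 1, -1, 1, -1, -1, -1, -1, -1, 1, -1, 1, 1, -1].
(H·H^T)[0][0] = Σ_j H[0][j]·H[0][j] = (1)² + (-1)² + (-1)² + (1)² + (1)² + (1)² + (-1)² + (1)² + (1)² + (-1)² + (-1)² + (-1)² + (-1)² + (-1)² + (-1)² + (-1)² = 1 + 1 + 1 + 1 + 1 + 1 + 1 + 1 + 1 + 1 + 1 + 1 + 1 + 1 + 1 + 1 = 16.
(H·H^T)[2][15] = Σ_j H[2][j]·H[15][j] = (1)·(1) + (-1)·(1) + (1)·(1) + (-1)·(1) + (1)·(-1) + (1)·(1) + (1)·(-1) + (-1)·(-1) + (1)·(-1) + (-1)·(-1) + (1)·(-1) + (1)·(1) + (1)·(-1) + (-1)·(1) + (1)·(1) + (1)·(-1) = 1 + -1 + 1 + -1 + -1 + 1 + -1 + 1 + -1 + 1 + -1 + 1 + -1 + -1 + 1 + -1 = -2.
Rows 2 and 15 are not orthogonal (dot product = -2 ≠ 0), so H is not a Hadamard matrix.

(0,0) entry = 16; (2,15) entry = -2.


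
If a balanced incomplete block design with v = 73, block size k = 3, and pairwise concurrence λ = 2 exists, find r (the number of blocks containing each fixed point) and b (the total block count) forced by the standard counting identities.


Any 2-(v, k, λ) BIBD satisfies two necessary conditions:
  (i)  Each point sits in r blocks, and counting incidences through any fixed point gives r(k − 1) = λ(v − 1), so r = λ(v − 1)/(k − 1).
  (ii) Total incidences bk = vr, so b = vr/k.
Step 1: r = λ(v − 1)/(k − 1) = 2·(73 − 1)/(3 − 1) = 2·72/2 = 144/2 = 72.
Step 2: b = vr/k = 73·72/3 = 5256/3 = 1752.
Check integrality: r = 72 ∈ Z ✓, b = 1752 ∈ Z ✓.
(These identities are necessary conditions: they determine r and b for any design with these parameters, but do not by themselves prove that one exists.)

r = 72, b = 1752.


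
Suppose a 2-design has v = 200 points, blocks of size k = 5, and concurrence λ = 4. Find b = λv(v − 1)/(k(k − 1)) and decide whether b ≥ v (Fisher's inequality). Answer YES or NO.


r = λ(v − 1)/(k − 1) = 4·199/4 = 199.
b = vr/k = 200·199/5 = 7960.
Fisher's inequality: b ≥ v ⇔ 7960 ≥ 200? YES.

YES


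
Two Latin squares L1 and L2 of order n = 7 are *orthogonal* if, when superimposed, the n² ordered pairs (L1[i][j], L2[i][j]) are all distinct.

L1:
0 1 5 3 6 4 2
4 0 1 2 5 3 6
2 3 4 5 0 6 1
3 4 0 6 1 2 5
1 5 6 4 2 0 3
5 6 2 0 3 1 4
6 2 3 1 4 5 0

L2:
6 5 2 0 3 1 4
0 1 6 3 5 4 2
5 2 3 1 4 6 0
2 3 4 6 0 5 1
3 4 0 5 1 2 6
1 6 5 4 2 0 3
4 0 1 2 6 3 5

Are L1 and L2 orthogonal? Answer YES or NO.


Form the n² = 49 superimposed pairs (L1[i][j], L2[i][j]), row by row (rows and columns indexed from 0):
row 0: (0,6) (1,5) (5,2) (3,0) (6,3) (4,1) (2,4)
row 1: (4,0) (0,1) (1,6) (2,3) (5,5) (3,4) (6,2)
row 2: (2,5) (3,2) (4,3) (5,1) (0,4) (6,6) (1,0)
row 3: (3,2) (4,3) (0,4) (6,6) (1,0) (2,5) (5,1)
row 4: (1,3) (5,4) (6,0) (4,5) (2,1) (0,2) (3,6)
row 5: (5,1) (6,6) (2,5) (0,4) (3,2) (1,0) (4,3)
row 6: (6,4) (2,0) (3,1) (1,2) (4,6) (5,3) (0,5)
Orthogonality requires all 49 pairs distinct.
But the pair (3,2) repeats: cell (2,1) has L1 = 3, L2 = 2, and cell (3,0) has L1 = 3, L2 = 2.
A repeated pair means some other pair never occurs (only 35 distinct pairs out of 49), so the squares are not orthogonal.
Conclusion: NO.

NO


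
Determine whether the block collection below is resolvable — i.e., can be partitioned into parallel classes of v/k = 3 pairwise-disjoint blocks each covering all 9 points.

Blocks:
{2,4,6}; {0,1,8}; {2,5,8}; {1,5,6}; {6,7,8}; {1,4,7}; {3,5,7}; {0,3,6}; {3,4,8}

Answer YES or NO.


v = 9, block size k = 3, number of blocks = 9.
For resolvability, blocks must partition into parallel classes of size v/k = 3.
Total blocks must therefore be a multiple of 3: 9 = 3·3 + 0 ⇒ divisible ✓.
Consider block {1,5,6}. The only other block(s) in the collection disjoint from it are {3,4,8} — just 1 block(s). Any parallel class containing {1,5,6} would need 2 other blocks each disjoint from it, so no parallel class of size 3 can contain {1,5,6}.
Since every block must belong to some parallel class in a resolution, the collection cannot be partitioned into parallel classes.
Resolvable? NO.

NO


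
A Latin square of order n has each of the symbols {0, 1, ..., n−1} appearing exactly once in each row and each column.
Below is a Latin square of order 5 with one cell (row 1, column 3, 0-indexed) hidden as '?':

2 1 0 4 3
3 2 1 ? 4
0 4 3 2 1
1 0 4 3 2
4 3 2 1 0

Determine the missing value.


Row 1 contains symbols [1, 2, 3, 4] — missing [0].
Column 3 contains symbols [1, 2, 3, 4] — missing [0].
The missing symbol must appear in both missing sets; intersection = [0].
Therefore the hidden value is 0.

Missing value = 0.


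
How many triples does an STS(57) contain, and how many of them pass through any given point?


An STS(v) is a 2-(v, 3, 1) BIBD: block size k = 3, λ = 1.
Replication: r(k − 1) = λ(v − 1) ⇒ r·2 = 57 − 1 = 56 ⇒ r = 28.
Block count: b = v(v − 1)/6 = 57·56/6 = 3192/6 = 532.
(Check via bk = vr: 532·3 = 1596 = 57·28 = 1596 ✓.)

r = 28, b = 532.


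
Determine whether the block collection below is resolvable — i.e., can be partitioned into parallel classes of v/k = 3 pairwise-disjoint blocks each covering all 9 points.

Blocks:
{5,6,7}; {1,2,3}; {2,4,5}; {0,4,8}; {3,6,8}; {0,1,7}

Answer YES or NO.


v = 9, block size k = 3, number of blocks = 6.
For resolvability, blocks must partition into parallel classes of size v/k = 3.
Total blocks must therefore be a multiple of 3: 6 = 3·2 + 0 ⇒ divisible ✓.
Greedy packing gives 2 candidate class(es). Each should be a full parallel class (size 3, covers all 9 points).
  Class 1 (3 blocks): {5,6,7}; {1,2,3}; {0,4,8}. Points covered: [0, 1, 2, 3, 4, 5, 6, 7, 8].
  Class 2 (3 blocks): {2,4,5}; {3,6,8}; {0,1,7}. Points covered: [0, 1, 2, 3, 4, 5, 6, 7, 8].
All classes full (size 3)? YES. All classes cover every point? YES.
Resolvable? YES.

YES


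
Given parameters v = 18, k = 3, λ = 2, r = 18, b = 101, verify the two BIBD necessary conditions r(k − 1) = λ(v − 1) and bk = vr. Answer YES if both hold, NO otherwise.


Condition (i): r(k − 1) = 18·2 = 36; λ(v − 1) = 2·17 = 34. Match? NO.
Condition (ii): bk = 101·3 = 303; vr = 18·18 = 324. Match? NO.
Both conditions hold? NO.

NO


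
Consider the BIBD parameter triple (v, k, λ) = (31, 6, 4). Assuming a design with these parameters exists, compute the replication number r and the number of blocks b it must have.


Any 2-(v, k, λ) BIBD satisfies two necessary conditions:
  (i)  Each point sits in r blocks, and counting incidences through any fixed point gives r(k − 1) = λ(v − 1), so r = λ(v − 1)/(k − 1).
  (ii) Total incidences bk = vr, so b = vr/k.
Step 1: r = λ(v − 1)/(k − 1) = 4·(31 − 1)/(6 − 1) = 4·30/5 = 120/5 = 24.
Step 2: b = vr/k = 31·24/6 = 744/6 = 124.
Check integrality: r = 24 ∈ Z ✓, b = 124 ∈ Z ✓.
(These identities are necessary conditions: they determine r and b for any design with these parameters, but do not by themselves prove that one exists.)

r = 24, b = 124.


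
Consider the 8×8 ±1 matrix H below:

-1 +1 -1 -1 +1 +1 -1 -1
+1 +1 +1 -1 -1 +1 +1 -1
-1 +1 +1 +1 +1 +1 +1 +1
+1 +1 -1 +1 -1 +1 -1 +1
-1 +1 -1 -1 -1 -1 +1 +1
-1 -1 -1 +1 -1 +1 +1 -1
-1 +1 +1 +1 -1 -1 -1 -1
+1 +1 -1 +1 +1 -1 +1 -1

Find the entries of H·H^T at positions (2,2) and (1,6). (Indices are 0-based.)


Row 1 of H: [1, 1, 1, -1, -1, 1, 1, -1].
Row 2 of H: [-1, 1, 1, 1, 1, 1, 1, 1].
Row 6 of H: [-1, 1, 1, 1, -1, -1, -1, -1].
(H·H^T)[2][2] = Σ_j H[2][j]·H[2][j] = (-1)² + (1)² + (1)² + (1)² + (1)² + (1)² + (1)² + (1)² = 1 + 1 + 1 + 1 + 1 + 1 + 1 + 1 = 8.
(H·H^T)[1][6] = Σ_j H[1][j]·H[6][j] = (1)·(-1) + (1)·(1) + (1)·(1) + (-1)·(1) + (-1)·(-1) + (1)·(-1) + (1)·(-1) + (-1)·(-1) = -1 + 1 + 1 + -1 + 1 + -1 + -1 + 1 = 0.
So rows 1 and 6 are orthogonal; the diagonal entry equals n = 8.

(2,2) entry = 8; (1,6) entry = 0.


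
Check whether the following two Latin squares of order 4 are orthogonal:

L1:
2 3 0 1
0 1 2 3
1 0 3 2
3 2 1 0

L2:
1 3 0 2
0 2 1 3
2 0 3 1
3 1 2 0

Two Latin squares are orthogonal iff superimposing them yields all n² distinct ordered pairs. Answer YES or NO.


Form the n² = 16 superimposed pairs (L1[i][j], L2[i][j]), row by row (rows and columns indexed from 0):
row 0: (2,1) (3,3) (0,0) (1,2)
row 1: (0,0) (1,2) (2,1) (3,3)
row 2: (1,2) (0,0) (3,3) (2,1)
row 3: (3,3) (2,1) (1,2) (0,0)
Orthogonality requires all 16 pairs distinct.
But the pair (0,0) repeats: cell (0,2) has L1 = 0, L2 = 0, and cell (1,0) has L1 = 0, L2 = 0.
A repeated pair means some other pair never occurs (only 4 distinct pairs out of 16), so the squares are not orthogonal.
Conclusion: NO.

NO


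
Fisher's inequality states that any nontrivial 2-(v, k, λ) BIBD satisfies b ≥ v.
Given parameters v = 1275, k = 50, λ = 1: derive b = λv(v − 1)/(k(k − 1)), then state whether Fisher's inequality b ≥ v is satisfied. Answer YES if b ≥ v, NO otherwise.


b = λv(v − 1)/(k(k − 1)) = 1·1275·1274/(50·49) = 1624350/2450 = 663.
Compare with v = 1275: b < v, so Fisher's inequality fails.

NO


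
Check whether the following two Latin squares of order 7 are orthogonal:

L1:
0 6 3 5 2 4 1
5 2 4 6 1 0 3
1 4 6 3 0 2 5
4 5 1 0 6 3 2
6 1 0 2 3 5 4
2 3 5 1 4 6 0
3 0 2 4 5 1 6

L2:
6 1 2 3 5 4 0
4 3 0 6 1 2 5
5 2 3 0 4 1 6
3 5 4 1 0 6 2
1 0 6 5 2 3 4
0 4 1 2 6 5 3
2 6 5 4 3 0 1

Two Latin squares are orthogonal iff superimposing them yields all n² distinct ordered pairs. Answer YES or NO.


Form the n² = 49 superimposed pairs (L1[i][j], L2[i][j]), row by row (rows and columns indexed from 0):
row 0: (0,6) (6,1) (3,2) (5,3) (2,5) (4,4) (1,0)
row 1: (5,4) (2,3) (4,0) (6,6) (1,1) (0,2) (3,5)
row 2: (1,5) (4,2) (6,3) (3,0) (0,4) (2,1) (5,6)
row 3: (4,3) (5,5) (1,4) (0,1) (6,0) (3,6) (2,2)
row 4: (6,1) (1,0) (0,6) (2,5) (3,2) (5,3) (4,4)
row 5: (2,0) (3,4) (5,1) (1,2) (4,6) (6,5) (0,3)
row 6: (3,2) (0,6) (2,5) (4,4) (5,3) (1,0) (6,1)
Orthogonality requires all 49 pairs distinct.
But the pair (6,1) repeats: cell (0,1) has L1 = 6, L2 = 1, and cell (4,0) has L1 = 6, L2 = 1.
A repeated pair means some other pair never occurs (only 35 distinct pairs out of 49), so the squares are not orthogonal.
Conclusion: NO.

NO


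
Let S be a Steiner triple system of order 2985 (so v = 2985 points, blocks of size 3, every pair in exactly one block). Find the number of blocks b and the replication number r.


An STS(v) is a 2-(v, 3, 1) BIBD: block size k = 3, λ = 1.
Replication: r(k − 1) = λ(v − 1) ⇒ r·2 = 2985 − 1 = 2984 ⇒ r = 1492.
Block count: bk = vr ⇒ b·3 = 2985·1492 = 4453620 ⇒ b = 1484540.
(Check via b = v(v − 1)/6 = 2985·2984/6 = 8907240/6 = 1484540.)

r = 1492, b = 1484540.


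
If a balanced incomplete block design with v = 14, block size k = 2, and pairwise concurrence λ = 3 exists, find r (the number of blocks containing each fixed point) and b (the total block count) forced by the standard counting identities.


Any 2-(v, k, λ) BIBD satisfies two necessary conditions:
  (i)  Each point sits in r blocks, and counting incidences through any fixed point gives r(k − 1) = λ(v − 1), so r = λ(v − 1)/(k − 1).
  (ii) Total incidences bk = vr, so b = vr/k.
Step 1: r = λ(v − 1)/(k − 1) = 3·(14 − 1)/(2 − 1) = 3·13/1 = 39/1 = 39.
Step 2: b = vr/k = 14·39/2 = 546/2 = 273.
Check integrality: r = 39 ∈ Z ✓, b = 273 ∈ Z ✓.
(These identities are necessary conditions: they determine r and b for any design with these parameters, but do not by themselves prove that one exists.)

r = 39, b = 273.


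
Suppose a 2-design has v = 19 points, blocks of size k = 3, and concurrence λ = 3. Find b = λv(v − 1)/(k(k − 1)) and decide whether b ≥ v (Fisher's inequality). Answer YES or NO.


b = λv(v − 1)/(k(k − 1)) = 3·19·18/(3·2) = 1026/6 = 171.
Compare with v = 19: b ≥ v, so Fisher's inequality holds.

YES


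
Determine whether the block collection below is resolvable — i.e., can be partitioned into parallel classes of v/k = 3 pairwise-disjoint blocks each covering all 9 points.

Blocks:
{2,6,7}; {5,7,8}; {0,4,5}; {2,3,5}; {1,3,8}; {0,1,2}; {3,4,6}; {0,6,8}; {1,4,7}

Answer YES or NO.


v = 9, block size k = 3, number of blocks = 9.
For resolvability, blocks must partition into parallel classes of size v/k = 3.
Total blocks must therefore be a multiple of 3: 9 = 3·3 + 0 ⇒ divisible ✓.
Greedy packing gives 3 candidate class(es). Each should be a full parallel class (size 3, covers all 9 points).
  Class 1 (3 blocks): {2,6,7}; {0,4,5}; {1,3,8}. Points covered: [0, 1, 2, 3, 4, 5, 6, 7, 8].
  Class 2 (3 blocks): {5,7,8}; {0,1,2}; {3,4,6}. Points covered: [0, 1, 2, 3, 4, 5, 6, 7, 8].
  Class 3 (3 blocks): {2,3,5}; {0,6,8}; {1,4,7}. Points covered: [0, 1, 2, 3, 4, 5, 6, 7, 8].
All classes full (size 3)? YES. All classes cover every point? YES.
Resolvable? YES.

YES
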